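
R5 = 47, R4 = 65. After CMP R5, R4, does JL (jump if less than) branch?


Trace:
  R5 = 47, R4 = 65
  CMP R5, R4  → compares 47 vs 65
  JL checks: is 47 less than 65?
  47 < 65, so condition is true
Branch taken: Yes

Yes


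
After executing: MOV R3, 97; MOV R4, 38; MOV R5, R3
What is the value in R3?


Register state trace:
  MOV R3, 97  → R3 = 97
  MOV R4, 38  → R4 = 38
  MOV R5, R3  → R5 = 97
Final: R3 = 97

97


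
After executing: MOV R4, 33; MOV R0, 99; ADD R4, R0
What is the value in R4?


Register state trace:
  MOV R4, 33  → R4 = 33
  MOV R0, 99  → R0 = 99
  ADD R4, R0  → R4 = 33 + 99 = 132
Final: R4 = 132

132


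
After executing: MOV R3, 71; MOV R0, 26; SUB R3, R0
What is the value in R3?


Register state trace:
  MOV R3, 71  → R3 = 71
  MOV R0, 26  → R0 = 26
  SUB R3, R0  → R3 = 71 - 26 = 45
Final: R3 = 45

45


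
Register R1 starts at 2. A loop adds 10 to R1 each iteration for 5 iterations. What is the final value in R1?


Starting value: R1 = 2
  Iter 1: R1 = 2 + 10 = 12
  Iter 2: R1 = 12 + 10 = 22
  Iter 3: R1 = 22 + 10 = 32
  Iter 4: R1 = 32 + 10 = 42
  Iter 5: R1 = 42 + 10 = 52
Final: R1 = 52

52


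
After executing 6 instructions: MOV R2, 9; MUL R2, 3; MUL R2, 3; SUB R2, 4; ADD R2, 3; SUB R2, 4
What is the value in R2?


Register state trace:
  MOV R2, 9  → R2 = 9
  MUL R2, 3  → R2 = 9 * 3 = 27
  MUL R2, 3  → R2 = 27 * 3 = 81
  SUB R2, 4  → R2 = 81 - 4 = 77
  ADD R2, 3  → R2 = 77 + 3 = 80
  SUB R2, 4  → R2 = 80 - 4 = 76
Final: R2 = 76

76


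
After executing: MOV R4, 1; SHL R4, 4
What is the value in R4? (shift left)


Register state trace:
  MOV R4, 1  → R4 = 1
  SHL R4, 4  → R4 = 1 << 4 = 1 * 2^4 = 16
Final: R4 = 16

16


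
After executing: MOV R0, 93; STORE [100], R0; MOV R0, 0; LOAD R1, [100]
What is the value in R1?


Register and memory trace:
  MOV R0, 93  → R0 = 93
  STORE [100], R0  → mem[100] = 93
  MOV R0, 0  → R0 = 0
  LOAD R1, [100]  → R1 = mem[100] = 93
Final: R1 = 93

93


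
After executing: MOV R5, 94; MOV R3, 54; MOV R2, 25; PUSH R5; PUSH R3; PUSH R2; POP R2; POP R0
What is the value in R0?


Stack trace (top is rightmost):
  MOV R5, 94  → R5 = 94
  MOV R3, 54  → R3 = 54
  MOV R2, 25  → R2 = 25
  PUSH R5  → stack: [94]
  PUSH R3  → stack: [94, 54]
  PUSH R2  → stack: [94, 54, 25]
  POP R2  → R2 = 25, stack: [94, 54]
  POP R0  → R0 = 54, stack: [94]
Final: R0 = 54

54


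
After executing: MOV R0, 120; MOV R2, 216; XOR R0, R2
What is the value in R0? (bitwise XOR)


Register state trace:
  MOV R0, 120  → R0 = 120 (0b01111000)
  MOV R2, 216  → R2 = 216 (0b11011000)
  XOR R0, R2  → R0 = 120 XOR 216 = 160 (0b10100000)
Final: R0 = 160

160


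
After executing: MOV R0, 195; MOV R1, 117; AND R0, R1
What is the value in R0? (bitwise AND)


Register state trace:
  MOV R0, 195  → R0 = 195 (0b11000011)
  MOV R1, 117  → R1 = 117 (0b01110101)
  AND R0, R1  → R0 = 195 AND 117 = 65 (0b01000001)
Final: R0 = 65

65


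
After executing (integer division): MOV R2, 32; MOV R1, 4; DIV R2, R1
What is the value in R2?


Register state trace:
  MOV R2, 32  → R2 = 32
  MOV R1, 4  → R1 = 4
  DIV R2, R1  → R2 = 32 // 4 = 8
Final: R2 = 8

8


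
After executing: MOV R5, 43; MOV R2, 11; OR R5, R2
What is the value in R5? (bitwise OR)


Register state trace:
  MOV R5, 43  → R5 = 43 (0b00101011)
  MOV R2, 11  → R2 = 11 (0b00001011)
  OR R5, R2   → R5 = 43 OR 11 = 43 (0b00101011)
Final: R5 = 43

43


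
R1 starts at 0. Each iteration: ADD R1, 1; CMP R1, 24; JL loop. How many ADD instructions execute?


Loop trace (R1 starts at 0, target 24, step 1):
  ADD #1: R1 = 0 + 1 = 1  → 1 < 24, loop
  ADD #2: R1 = 1 + 1 = 2  → 2 < 24, loop
  ADD #3: R1 = 2 + 1 = 3  → 3 < 24, loop
  ADD #4: R1 = 3 + 1 = 4  → 4 < 24, loop
  ADD #5: R1 = 4 + 1 = 5  → 5 < 24, loop
  ADD #6: R1 = 5 + 1 = 6  → 6 < 24, loop
  ADD #7: R1 = 6 + 1 = 7  → 7 < 24, loop
  ADD #8: R1 = 7 + 1 = 8  → 8 < 24, loop
  ADD #9: R1 = 8 + 1 = 9  → 9 < 24, loop
  ADD #10: R1 = 9 + 1 = 10  → 10 < 24, loop
  ADD #11: R1 = 10 + 1 = 11  → 11 < 24, loop
  ADD #12: R1 = 11 + 1 = 12  → 12 < 24, loop
  ADD #13: R1 = 12 + 1 = 13  → 13 < 24, loop
  ADD #14: R1 = 13 + 1 = 14  → 14 < 24, loop
  ADD #15: R1 = 14 + 1 = 15  → 15 < 24, loop
  ADD #16: R1 = 15 + 1 = 16  → 16 < 24, loop
  ADD #17: R1 = 16 + 1 = 17  → 17 < 24, loop
  ADD #18: R1 = 17 + 1 = 18  → 18 < 24, loop
  ADD #19: R1 = 18 + 1 = 19  → 19 < 24, loop
  ADD #20: R1 = 19 + 1 = 20  → 20 < 24, loop
  ADD #21: R1 = 20 + 1 = 21  → 21 < 24, loop
  ADD #22: R1 = 21 + 1 = 22  → 22 < 24, loop
  ADD #23: R1 = 22 + 1 = 23  → 23 < 24, loop
  ADD #24: R1 = 23 + 1 = 24  → 24 >= 24, exit
Total ADD instructions: 24

24


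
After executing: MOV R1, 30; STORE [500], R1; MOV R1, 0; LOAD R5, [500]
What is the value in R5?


Register and memory trace:
  MOV R1, 30  → R1 = 30
  STORE [500], R1  → mem[500] = 30
  MOV R1, 0  → R1 = 0
  LOAD R5, [500]  → R5 = mem[500] = 30
Final: R5 = 30

30


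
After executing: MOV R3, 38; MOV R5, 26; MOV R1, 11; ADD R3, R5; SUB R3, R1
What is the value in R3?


Register state trace:
  MOV R3, 38  → R3 = 38
  MOV R5, 26  → R5 = 26
  MOV R1, 11  → R1 = 11
  ADD R3, R5  → R3 = 38 + 26 = 64
  SUB R3, R1  → R3 = 64 - 11 = 53
Final: R3 = 53

53


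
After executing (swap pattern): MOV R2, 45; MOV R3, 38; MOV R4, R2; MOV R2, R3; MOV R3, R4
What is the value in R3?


Register state trace (swap pattern):
  MOV R2, 45  → R2 = 45
  MOV R3, 38  → R3 = 38
  MOV R4, R2  → R4 = 45  (save R2)
  MOV R2, R3  → R2 = 38  (R2 gets R3's value)
  MOV R3, R4  → R3 = 45  (R3 gets saved value)
Final: R3 = 45

45


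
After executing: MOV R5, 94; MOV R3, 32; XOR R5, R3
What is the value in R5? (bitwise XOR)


Register state trace:
  MOV R5, 94  → R5 = 94 (0b01011110)
  MOV R3, 32  → R3 = 32 (0b00100000)
  XOR R5, R3  → R5 = 94 XOR 32 = 126 (0b01111110)
Final: R5 = 126

126


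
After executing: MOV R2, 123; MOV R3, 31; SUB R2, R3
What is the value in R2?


Register state trace:
  MOV R2, 123  → R2 = 123
  MOV R3, 31  → R3 = 31
  SUB R2, R3  → R2 = 123 - 31 = 92
Final: R2 = 92

92


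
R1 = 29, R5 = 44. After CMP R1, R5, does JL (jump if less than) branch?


Trace:
  R1 = 29, R5 = 44
  CMP R1, R5  → compares 29 vs 44
  JL checks: is 29 less than 44?
  29 < 44, so condition is true
Branch taken: Yes

Yes


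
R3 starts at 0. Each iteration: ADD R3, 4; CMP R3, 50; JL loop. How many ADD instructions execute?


Loop trace (R3 starts at 0, target 50, step 4):
  ADD #1: R3 = 0 + 4 = 4  → 4 < 50, loop
  ADD #2: R3 = 4 + 4 = 8  → 8 < 50, loop
  ADD #3: R3 = 8 + 4 = 12  → 12 < 50, loop
  ADD #4: R3 = 12 + 4 = 16  → 16 < 50, loop
  ADD #5: R3 = 16 + 4 = 20  → 20 < 50, loop
  ADD #6: R3 = 20 + 4 = 24  → 24 < 50, loop
  ADD #7: R3 = 24 + 4 = 28  → 28 < 50, loop
  ADD #8: R3 = 28 + 4 = 32  → 32 < 50, loop
  ADD #9: R3 = 32 + 4 = 36  → 36 < 50, loop
  ADD #10: R3 = 36 + 4 = 40  → 40 < 50, loop
  ADD #11: R3 = 40 + 4 = 44  → 44 < 50, loop
  ADD #12: R3 = 44 + 4 = 48  → 48 < 50, loop
  ADD #13: R3 = 48 + 4 = 52  → 52 >= 50, exit
Total ADD instructions: 13

13


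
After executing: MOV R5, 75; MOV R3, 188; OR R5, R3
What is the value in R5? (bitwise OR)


Register state trace:
  MOV R5, 75  → R5 = 75 (0b01001011)
  MOV R3, 188  → R3 = 188 (0b10111100)
  OR R5, R3   → R5 = 75 OR 188 = 255 (0b11111111)
Final: R5 = 255

255


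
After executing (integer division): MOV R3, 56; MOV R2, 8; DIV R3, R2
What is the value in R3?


Register state trace:
  MOV R3, 56  → R3 = 56
  MOV R2, 8  → R2 = 8
  DIV R3, R2  → R3 = 56 // 8 = 7
Final: R3 = 7

7


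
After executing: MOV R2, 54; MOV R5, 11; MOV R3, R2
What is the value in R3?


Register state trace:
  MOV R2, 54  → R2 = 54
  MOV R5, 11  → R5 = 11
  MOV R3, R2  → R3 = 54
Final: R3 = 54

54


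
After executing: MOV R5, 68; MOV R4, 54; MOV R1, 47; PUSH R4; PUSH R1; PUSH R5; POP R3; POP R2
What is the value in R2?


Stack trace (top is rightmost):
  MOV R5, 68  → R5 = 68
  MOV R4, 54  → R4 = 54
  MOV R1, 47  → R1 = 47
  PUSH R4  → stack: [54]
  PUSH R1  → stack: [54, 47]
  PUSH R5  → stack: [54, 47, 68]
  POP R3  → R3 = 68, stack: [54, 47]
  POP R2  → R2 = 47, stack: [54]
Final: R2 = 47

47


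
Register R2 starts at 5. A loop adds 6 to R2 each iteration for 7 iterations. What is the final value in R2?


Starting value: R2 = 5
  Iter 1: R2 = 5 + 6 = 11
  Iter 2: R2 = 11 + 6 = 17
  Iter 3: R2 = 17 + 6 = 23
  Iter 4: R2 = 23 + 6 = 29
  Iter 5: R2 = 29 + 6 = 35
  Iter 6: R2 = 35 + 6 = 41
  Iter 7: R2 = 41 + 6 = 47
Final: R2 = 47

47


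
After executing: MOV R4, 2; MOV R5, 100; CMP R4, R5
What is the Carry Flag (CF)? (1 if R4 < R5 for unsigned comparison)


Register state trace:
  MOV R4, 2  → R4 = 2
  MOV R5, 100  → R5 = 100
  CMP R4, R5  → unsigned 2 - 100: borrow occurs
  2 < 100, so CF = 1
CF = 1

1


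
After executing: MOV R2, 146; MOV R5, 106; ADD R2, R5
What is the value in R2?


Register state trace:
  MOV R2, 146  → R2 = 146
  MOV R5, 106  → R5 = 106
  ADD R2, R5  → R2 = 146 + 106 = 252
Final: R2 = 252

252


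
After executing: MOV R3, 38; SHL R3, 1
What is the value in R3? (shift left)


Register state trace:
  MOV R3, 38  → R3 = 38
  SHL R3, 1  → R3 = 38 << 1 = 38 * 2^1 = 76
Final: R3 = 76

76


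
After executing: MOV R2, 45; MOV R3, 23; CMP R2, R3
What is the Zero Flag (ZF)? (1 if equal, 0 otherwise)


Register state trace:
  MOV R2, 45  → R2 = 45
  MOV R3, 23  → R3 = 23
  CMP R2, R3  → computes 45 - 23 = 22
  Result is nonzero, so values are not equal
ZF = 0

0


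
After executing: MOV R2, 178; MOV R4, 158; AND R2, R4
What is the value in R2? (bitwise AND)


Register state trace:
  MOV R2, 178  → R2 = 178 (0b10110010)
  MOV R4, 158  → R4 = 158 (0b10011110)
  AND R2, R4  → R2 = 178 AND 158 = 146 (0b10010010)
Final: R2 = 146

146


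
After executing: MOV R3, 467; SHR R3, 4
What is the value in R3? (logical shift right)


Register state trace:
  MOV R3, 467  → R3 = 467
  SHR R3, 4  → R3 = 467 >> 4 = 467 // 2^4 = 29
Final: R3 = 29

29


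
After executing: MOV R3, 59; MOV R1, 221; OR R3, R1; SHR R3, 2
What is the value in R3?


Register state trace:
  MOV R3, 59  → R3 = 59 (0b00111011)
  MOV R1, 221  → R1 = 221 (0b11011101)
  OR R3, R1  → R3 = 59 OR 221 = 255 (0b11111111)
  SHR R3, 2  → R3 = 255 >> 2 = 63
Final: R3 = 63

63


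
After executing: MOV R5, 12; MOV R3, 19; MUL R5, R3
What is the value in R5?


Register state trace:
  MOV R5, 12  → R5 = 12
  MOV R3, 19  → R3 = 19
  MUL R5, R3  → R5 = 12 * 19 = 228
Final: R5 = 228

228


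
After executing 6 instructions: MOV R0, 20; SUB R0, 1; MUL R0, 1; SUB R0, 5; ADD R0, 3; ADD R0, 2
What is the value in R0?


Register state trace:
  MOV R0, 20  → R0 = 20
  SUB R0, 1  → R0 = 20 - 1 = 19
  MUL R0, 1  → R0 = 19 * 1 = 19
  SUB R0, 5  → R0 = 19 - 5 = 14
  ADD R0, 3  → R0 = 14 + 3 = 17
  ADD R0, 2  → R0 = 17 + 2 = 19
Final: R0 = 19

19


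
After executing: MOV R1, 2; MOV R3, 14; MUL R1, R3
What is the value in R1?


Register state trace:
  MOV R1, 2  → R1 = 2
  MOV R3, 14  → R3 = 14
  MUL R1, R3  → R1 = 2 * 14 = 28
Final: R1 = 28

28


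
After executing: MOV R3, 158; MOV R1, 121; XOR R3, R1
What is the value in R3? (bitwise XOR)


Register state trace:
  MOV R3, 158  → R3 = 158 (0b10011110)
  MOV R1, 121  → R1 = 121 (0b01111001)
  XOR R3, R1  → R3 = 158 XOR 121 = 231 (0b11100111)
Final: R3 = 231

231


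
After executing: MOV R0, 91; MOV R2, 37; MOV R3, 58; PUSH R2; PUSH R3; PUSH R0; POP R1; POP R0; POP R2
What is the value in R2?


Stack trace (top is rightmost):
  MOV R0, 91  → R0 = 91
  MOV R2, 37  → R2 = 37
  MOV R3, 58  → R3 = 58
  PUSH R2  → stack: [37]
  PUSH R3  → stack: [37, 58]
  PUSH R0  → stack: [37, 58, 91]
  POP R1  → R1 = 91, stack: [37, 58]
  POP R0  → R0 = 58, stack: [37]
  POP R2  → R2 = 37, stack: []
Final: R2 = 37

37


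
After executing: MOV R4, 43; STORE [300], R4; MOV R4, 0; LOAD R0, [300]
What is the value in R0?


Register and memory trace:
  MOV R4, 43  → R4 = 43
  STORE [300], R4  → mem[300] = 43
  MOV R4, 0  → R4 = 0
  LOAD R0, [300]  → R0 = mem[300] = 43
Final: R0 = 43

43


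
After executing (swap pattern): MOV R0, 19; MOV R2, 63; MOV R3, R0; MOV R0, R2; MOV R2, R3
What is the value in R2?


Register state trace (swap pattern):
  MOV R0, 19  → R0 = 19
  MOV R2, 63  → R2 = 63
  MOV R3, R0  → R3 = 19  (save R0)
  MOV R0, R2  → R0 = 63  (R0 gets R2's value)
  MOV R2, R3  → R2 = 19  (R2 gets saved value)
Final: R2 = 19

19


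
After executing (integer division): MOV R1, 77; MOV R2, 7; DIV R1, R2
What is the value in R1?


Register state trace:
  MOV R1, 77  → R1 = 77
  MOV R2, 7  → R2 = 7
  DIV R1, R2  → R1 = 77 // 7 = 11
Final: R1 = 11

11


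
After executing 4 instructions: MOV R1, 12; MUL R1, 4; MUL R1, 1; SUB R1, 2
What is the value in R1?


Register state trace:
  MOV R1, 12  → R1 = 12
  MUL R1, 4  → R1 = 12 * 4 = 48
  MUL R1, 1  → R1 = 48 * 1 = 48
  SUB R1, 2  → R1 = 48 - 2 = 46
Final: R1 = 46

46


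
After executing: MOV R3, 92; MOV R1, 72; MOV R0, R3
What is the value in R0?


Register state trace:
  MOV R3, 92  → R3 = 92
  MOV R1, 72  → R1 = 72
  MOV R0, R3  → R0 = 92
Final: R0 = 92

92


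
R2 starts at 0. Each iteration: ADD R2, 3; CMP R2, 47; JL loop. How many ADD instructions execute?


Loop trace (R2 starts at 0, target 47, step 3):
  ADD #1: R2 = 0 + 3 = 3  → 3 < 47, loop
  ADD #2: R2 = 3 + 3 = 6  → 6 < 47, loop
  ADD #3: R2 = 6 + 3 = 9  → 9 < 47, loop
  ADD #4: R2 = 9 + 3 = 12  → 12 < 47, loop
  ADD #5: R2 = 12 + 3 = 15  → 15 < 47, loop
  ADD #6: R2 = 15 + 3 = 18  → 18 < 47, loop
  ADD #7: R2 = 18 + 3 = 21  → 21 < 47, loop
  ADD #8: R2 = 21 + 3 = 24  → 24 < 47, loop
  ADD #9: R2 = 24 + 3 = 27  → 27 < 47, loop
  ADD #10: R2 = 27 + 3 = 30  → 30 < 47, loop
  ADD #11: R2 = 30 + 3 = 33  → 33 < 47, loop
  ADD #12: R2 = 33 + 3 = 36  → 36 < 47, loop
  ADD #13: R2 = 36 + 3 = 39  → 39 < 47, loop
  ADD #14: R2 = 39 + 3 = 42  → 42 < 47, loop
  ADD #15: R2 = 42 + 3 = 45  → 45 < 47, loop
  ADD #16: R2 = 45 + 3 = 48  → 48 >= 47, exit
Total ADD instructions: 16

16


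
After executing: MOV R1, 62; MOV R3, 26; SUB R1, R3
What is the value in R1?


Register state trace:
  MOV R1, 62  → R1 = 62
  MOV R3, 26  → R3 = 26
  SUB R1, R3  → R1 = 62 - 26 = 36
Final: R1 = 36

36


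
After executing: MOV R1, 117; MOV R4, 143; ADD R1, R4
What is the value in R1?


Register state trace:
  MOV R1, 117  → R1 = 117
  MOV R4, 143  → R4 = 143
  ADD R1, R4  → R1 = 117 + 143 = 260
Final: R1 = 260

260


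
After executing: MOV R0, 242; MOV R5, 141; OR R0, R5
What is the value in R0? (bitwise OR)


Register state trace:
  MOV R0, 242  → R0 = 242 (0b11110010)
  MOV R5, 141  → R5 = 141 (0b10001101)
  OR R0, R5   → R0 = 242 OR 141 = 255 (0b11111111)
Final: R0 = 255

255


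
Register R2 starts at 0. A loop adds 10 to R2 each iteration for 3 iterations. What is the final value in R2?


Starting value: R2 = 0
  Iter 1: R2 = 0 + 10 = 10
  Iter 2: R2 = 10 + 10 = 20
  Iter 3: R2 = 20 + 10 = 30
Final: R2 = 30

30


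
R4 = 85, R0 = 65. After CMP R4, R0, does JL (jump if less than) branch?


Trace:
  R4 = 85, R0 = 65
  CMP R4, R0  → compares 85 vs 65
  JL checks: is 85 less than 65?
  85 > 65, so condition is false
Branch taken: No

No


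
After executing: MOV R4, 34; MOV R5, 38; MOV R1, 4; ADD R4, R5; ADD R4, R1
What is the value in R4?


Register state trace:
  MOV R4, 34  → R4 = 34
  MOV R5, 38  → R5 = 38
  MOV R1, 4  → R1 = 4
  ADD R4, R5  → R4 = 34 + 38 = 72
  ADD R4, R1  → R4 = 72 + 4 = 76
Final: R4 = 76

76


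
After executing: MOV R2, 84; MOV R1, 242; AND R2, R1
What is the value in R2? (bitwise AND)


Register state trace:
  MOV R2, 84  → R2 = 84 (0b01010100)
  MOV R1, 242  → R1 = 242 (0b11110010)
  AND R2, R1  → R2 = 84 AND 242 = 80 (0b01010000)
Final: R2 = 80

80


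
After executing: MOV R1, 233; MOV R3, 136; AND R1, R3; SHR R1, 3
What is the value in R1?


Register state trace:
  MOV R1, 233  → R1 = 233 (0b11101001)
  MOV R3, 136  → R3 = 136 (0b10001000)
  AND R1, R3  → R1 = 233 AND 136 = 136 (0b10001000)
  SHR R1, 3  → R1 = 136 >> 3 = 17
Final: R1 = 17

17


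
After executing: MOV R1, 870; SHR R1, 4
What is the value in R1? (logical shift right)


Register state trace:
  MOV R1, 870  → R1 = 870
  SHR R1, 4  → R1 = 870 >> 4 = 870 // 2^4 = 54
Final: R1 = 54

54


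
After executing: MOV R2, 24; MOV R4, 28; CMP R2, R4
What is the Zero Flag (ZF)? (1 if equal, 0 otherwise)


Register state trace:
  MOV R2, 24  → R2 = 24
  MOV R4, 28  → R4 = 28
  CMP R2, R4  → computes 24 - 28 = -4
  Result is nonzero, so values are not equal
ZF = 0

0


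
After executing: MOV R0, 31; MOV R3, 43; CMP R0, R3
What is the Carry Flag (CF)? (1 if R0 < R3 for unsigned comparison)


Register state trace:
  MOV R0, 31  → R0 = 31
  MOV R3, 43  → R3 = 43
  CMP R0, R3  → unsigned 31 - 43: borrow occurs
  31 < 43, so CF = 1
CF = 1

1


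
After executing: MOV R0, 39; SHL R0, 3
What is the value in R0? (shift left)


Register state trace:
  MOV R0, 39  → R0 = 39
  SHL R0, 3  → R0 = 39 << 3 = 39 * 2^3 = 312
Final: R0 = 312

312


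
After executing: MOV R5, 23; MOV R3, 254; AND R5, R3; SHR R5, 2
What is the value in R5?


Register state trace:
  MOV R5, 23  → R5 = 23 (0b00010111)
  MOV R3, 254  → R3 = 254 (0b11111110)
  AND R5, R3  → R5 = 23 AND 254 = 22 (0b00010110)
  SHR R5, 2  → R5 = 22 >> 2 = 5
Final: R5 = 5

5


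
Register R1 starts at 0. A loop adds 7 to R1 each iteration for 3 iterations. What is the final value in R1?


Starting value: R1 = 0
  Iter 1: R1 = 0 + 7 = 7
  Iter 2: R1 = 7 + 7 = 14
  Iter 3: R1 = 14 + 7 = 21
Final: R1 = 21

21


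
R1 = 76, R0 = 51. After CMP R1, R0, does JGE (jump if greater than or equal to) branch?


Trace:
  R1 = 76, R0 = 51
  CMP R1, R0  → compares 76 vs 51
  JGE checks: is 76 greater than or equal to 51?
  76 > 51, so condition is true
Branch taken: Yes

Yes


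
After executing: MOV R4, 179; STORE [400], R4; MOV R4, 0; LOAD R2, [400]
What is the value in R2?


Register and memory trace:
  MOV R4, 179  → R4 = 179
  STORE [400], R4  → mem[400] = 179
  MOV R4, 0  → R4 = 0
  LOAD R2, [400]  → R2 = mem[400] = 179
Final: R2 = 179

179


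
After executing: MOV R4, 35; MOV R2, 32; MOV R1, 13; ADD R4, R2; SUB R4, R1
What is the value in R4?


Register state trace:
  MOV R4, 35  → R4 = 35
  MOV R2, 32  → R2 = 32
  MOV R1, 13  → R1 = 13
  ADD R4, R2  → R4 = 35 + 32 = 67
  SUB R4, R1  → R4 = 67 - 13 = 54
Final: R4 = 54

54


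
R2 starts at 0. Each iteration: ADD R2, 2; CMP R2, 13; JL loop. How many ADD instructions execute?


Loop trace (R2 starts at 0, target 13, step 2):
  ADD #1: R2 = 0 + 2 = 2  → 2 < 13, loop
  ADD #2: R2 = 2 + 2 = 4  → 4 < 13, loop
  ADD #3: R2 = 4 + 2 = 6  → 6 < 13, loop
  ADD #4: R2 = 6 + 2 = 8  → 8 < 13, loop
  ADD #5: R2 = 8 + 2 = 10  → 10 < 13, loop
  ADD #6: R2 = 10 + 2 = 12  → 12 < 13, loop
  ADD #7: R2 = 12 + 2 = 14  → 14 >= 13, exit
Total ADD instructions: 7

7


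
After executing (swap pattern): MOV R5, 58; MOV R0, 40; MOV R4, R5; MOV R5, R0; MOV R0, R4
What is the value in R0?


Register state trace (swap pattern):
  MOV R5, 58  → R5 = 58
  MOV R0, 40  → R0 = 40
  MOV R4, R5  → R4 = 58  (save R5)
  MOV R5, R0  → R5 = 40  (R5 gets R0's value)
  MOV R0, R4  → R0 = 58  (R0 gets saved value)
Final: R0 = 58

58


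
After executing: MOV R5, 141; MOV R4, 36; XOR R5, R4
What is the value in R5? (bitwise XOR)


Register state trace:
  MOV R5, 141  → R5 = 141 (0b10001101)
  MOV R4, 36  → R4 = 36 (0b00100100)
  XOR R5, R4  → R5 = 141 XOR 36 = 169 (0b10101001)
Final: R5 = 169

169


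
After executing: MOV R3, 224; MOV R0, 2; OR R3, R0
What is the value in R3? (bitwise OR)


Register state trace:
  MOV R3, 224  → R3 = 224 (0b11100000)
  MOV R0, 2  → R0 = 2 (0b00000010)
  OR R3, R0   → R3 = 224 OR 2 = 226 (0b11100010)
Final: R3 = 226

226


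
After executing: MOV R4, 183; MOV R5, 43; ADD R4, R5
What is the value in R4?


Register state trace:
  MOV R4, 183  → R4 = 183
  MOV R5, 43  → R5 = 43
  ADD R4, R5  → R4 = 183 + 43 = 226
Final: R4 = 226

226


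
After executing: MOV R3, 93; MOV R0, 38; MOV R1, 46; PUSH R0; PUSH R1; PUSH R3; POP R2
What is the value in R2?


Stack trace (top is rightmost):
  MOV R3, 93  → R3 = 93
  MOV R0, 38  → R0 = 38
  MOV R1, 46  → R1 = 46
  PUSH R0  → stack: [38]
  PUSH R1  → stack: [38, 46]
  PUSH R3  → stack: [38, 46, 93]
  POP R2  → R2 = 93, stack: [38, 46]
Final: R2 = 93

93


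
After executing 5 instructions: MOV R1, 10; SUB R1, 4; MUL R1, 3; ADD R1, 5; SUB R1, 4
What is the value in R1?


Register state trace:
  MOV R1, 10  → R1 = 10
  SUB R1, 4  → R1 = 10 - 4 = 6
  MUL R1, 3  → R1 = 6 * 3 = 18
  ADD R1, 5  → R1 = 18 + 5 = 23
  SUB R1, 4  → R1 = 23 - 4 = 19
Final: R1 = 19

19


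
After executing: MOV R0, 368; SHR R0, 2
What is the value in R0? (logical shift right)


Register state trace:
  MOV R0, 368  → R0 = 368
  SHR R0, 2  → R0 = 368 >> 2 = 368 // 2^2 = 92
Final: R0 = 92

92


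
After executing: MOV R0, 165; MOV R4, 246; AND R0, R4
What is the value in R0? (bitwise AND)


Register state trace:
  MOV R0, 165  → R0 = 165 (0b10100101)
  MOV R4, 246  → R4 = 246 (0b11110110)
  AND R0, R4  → R0 = 165 AND 246 = 164 (0b10100100)
Final: R0 = 164

164


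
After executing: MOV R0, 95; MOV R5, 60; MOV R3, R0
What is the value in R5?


Register state trace:
  MOV R0, 95  → R0 = 95
  MOV R5, 60  → R5 = 60
  MOV R3, R0  → R3 = 95
Final: R5 = 60

60


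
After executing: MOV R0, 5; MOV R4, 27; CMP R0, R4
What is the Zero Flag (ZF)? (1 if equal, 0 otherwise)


Register state trace:
  MOV R0, 5  → R0 = 5
  MOV R4, 27  → R4 = 27
  CMP R0, R4  → computes 5 - 27 = -22
  Result is nonzero, so values are not equal
ZF = 0

0


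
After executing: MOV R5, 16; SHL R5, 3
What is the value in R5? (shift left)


Register state trace:
  MOV R5, 16  → R5 = 16
  SHL R5, 3  → R5 = 16 << 3 = 16 * 2^3 = 128
Final: R5 = 128

128


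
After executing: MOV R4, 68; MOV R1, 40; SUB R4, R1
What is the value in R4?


Register state trace:
  MOV R4, 68  → R4 = 68
  MOV R1, 40  → R1 = 40
  SUB R4, R1  → R4 = 68 - 40 = 28
Final: R4 = 28

28


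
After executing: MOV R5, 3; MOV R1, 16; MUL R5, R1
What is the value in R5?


Register state trace:
  MOV R5, 3  → R5 = 3
  MOV R1, 16  → R1 = 16
  MUL R5, R1  → R5 = 3 * 16 = 48
Final: R5 = 48

48


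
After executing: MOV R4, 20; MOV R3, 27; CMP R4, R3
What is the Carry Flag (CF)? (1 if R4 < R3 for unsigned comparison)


Register state trace:
  MOV R4, 20  → R4 = 20
  MOV R3, 27  → R3 = 27
  CMP R4, R3  → unsigned 20 - 27: borrow occurs
  20 < 27, so CF = 1
CF = 1

1


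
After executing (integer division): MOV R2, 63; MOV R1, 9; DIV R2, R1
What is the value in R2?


Register state trace:
  MOV R2, 63  → R2 = 63
  MOV R1, 9  → R1 = 9
  DIV R2, R1  → R2 = 63 // 9 = 7
Final: R2 = 7

7


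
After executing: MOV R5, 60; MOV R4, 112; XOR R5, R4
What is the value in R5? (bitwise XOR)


Register state trace:
  MOV R5, 60  → R5 = 60 (0b00111100)
  MOV R4, 112  → R4 = 112 (0b01110000)
  XOR R5, R4  → R5 = 60 XOR 112 = 76 (0b01001100)
Final: R5 = 76

76


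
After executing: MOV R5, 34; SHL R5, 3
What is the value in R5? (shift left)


Register state trace:
  MOV R5, 34  → R5 = 34
  SHL R5, 3  → R5 = 34 << 3 = 34 * 2^3 = 272
Final: R5 = 272

272


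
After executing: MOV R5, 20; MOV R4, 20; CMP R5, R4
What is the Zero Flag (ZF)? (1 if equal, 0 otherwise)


Register state trace:
  MOV R5, 20  → R5 = 20
  MOV R4, 20  → R4 = 20
  CMP R5, R4  → computes 20 - 20 = 0
  Result is zero, so values are equal
ZF = 1

1


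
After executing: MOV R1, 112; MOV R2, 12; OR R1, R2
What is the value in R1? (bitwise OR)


Register state trace:
  MOV R1, 112  → R1 = 112 (0b01110000)
  MOV R2, 12  → R2 = 12 (0b00001100)
  OR R1, R2   → R1 = 112 OR 12 = 124 (0b01111100)
Final: R1 = 124

124


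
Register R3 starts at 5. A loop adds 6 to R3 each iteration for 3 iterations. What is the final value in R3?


Starting value: R3 = 5
  Iter 1: R3 = 5 + 6 = 11
  Iter 2: R3 = 11 + 6 = 17
  Iter 3: R3 = 17 + 6 = 23
Final: R3 = 23

23


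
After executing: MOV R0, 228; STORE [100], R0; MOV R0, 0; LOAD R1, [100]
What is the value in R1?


Register and memory trace:
  MOV R0, 228  → R0 = 228
  STORE [100], R0  → mem[100] = 228
  MOV R0, 0  → R0 = 0
  LOAD R1, [100]  → R1 = mem[100] = 228
Final: R1 = 228

228


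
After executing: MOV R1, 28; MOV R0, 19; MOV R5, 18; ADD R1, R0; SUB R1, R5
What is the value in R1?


Register state trace:
  MOV R1, 28  → R1 = 28
  MOV R0, 19  → R0 = 19
  MOV R5, 18  → R5 = 18
  ADD R1, R0  → R1 = 28 + 19 = 47
  SUB R1, R5  → R1 = 47 - 18 = 29
Final: R1 = 29

29


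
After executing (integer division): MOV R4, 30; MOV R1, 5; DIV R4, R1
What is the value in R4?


Register state trace:
  MOV R4, 30  → R4 = 30
  MOV R1, 5  → R1 = 5
  DIV R4, R1  → R4 = 30 // 5 = 6
Final: R4 = 6

6


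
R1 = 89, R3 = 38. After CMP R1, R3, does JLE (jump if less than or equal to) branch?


Trace:
  R1 = 89, R3 = 38
  CMP R1, R3  → compares 89 vs 38
  JLE checks: is 89 less than or equal to 38?
  89 > 38, so condition is false
Branch taken: No

No


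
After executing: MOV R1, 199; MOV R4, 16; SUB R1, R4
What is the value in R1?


Register state trace:
  MOV R1, 199  → R1 = 199
  MOV R4, 16  → R4 = 16
  SUB R1, R4  → R1 = 199 - 16 = 183
Final: R1 = 183

183


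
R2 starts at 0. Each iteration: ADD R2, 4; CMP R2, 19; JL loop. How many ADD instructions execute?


Loop trace (R2 starts at 0, target 19, step 4):
  ADD #1: R2 = 0 + 4 = 4  → 4 < 19, loop
  ADD #2: R2 = 4 + 4 = 8  → 8 < 19, loop
  ADD #3: R2 = 8 + 4 = 12  → 12 < 19, loop
  ADD #4: R2 = 12 + 4 = 16  → 16 < 19, loop
  ADD #5: R2 = 16 + 4 = 20  → 20 >= 19, exit
Total ADD instructions: 5

5


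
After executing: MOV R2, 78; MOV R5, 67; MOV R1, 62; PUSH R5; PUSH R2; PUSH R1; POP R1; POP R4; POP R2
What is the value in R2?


Stack trace (top is rightmost):
  MOV R2, 78  → R2 = 78
  MOV R5, 67  → R5 = 67
  MOV R1, 62  → R1 = 62
  PUSH R5  → stack: [67]
  PUSH R2  → stack: [67, 78]
  PUSH R1  → stack: [67, 78, 62]
  POP R1  → R1 = 62, stack: [67, 78]
  POP R4  → R4 = 78, stack: [67]
  POP R2  → R2 = 67, stack: []
Final: R2 = 67

67


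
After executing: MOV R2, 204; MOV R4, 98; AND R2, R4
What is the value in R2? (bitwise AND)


Register state trace:
  MOV R2, 204  → R2 = 204 (0b11001100)
  MOV R4, 98  → R4 = 98 (0b01100010)
  AND R2, R4  → R2 = 204 AND 98 = 64 (0b01000000)
Final: R2 = 64

64


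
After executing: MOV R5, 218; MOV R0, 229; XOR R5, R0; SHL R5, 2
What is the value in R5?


Register state trace:
  MOV R5, 218  → R5 = 218 (0b11011010)
  MOV R0, 229  → R0 = 229 (0b11100101)
  XOR R5, R0  → R5 = 218 XOR 229 = 63 (0b00111111)
  SHL R5, 2  → R5 = 63 << 2 = 252
Final: R5 = 252

252


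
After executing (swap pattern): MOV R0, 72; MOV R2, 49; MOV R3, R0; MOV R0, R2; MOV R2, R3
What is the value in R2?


Register state trace (swap pattern):
  MOV R0, 72  → R0 = 72
  MOV R2, 49  → R2 = 49
  MOV R3, R0  → R3 = 72  (save R0)
  MOV R0, R2  → R0 = 49  (R0 gets R2's value)
  MOV R2, R3  → R2 = 72  (R2 gets saved value)
Final: R2 = 72

72


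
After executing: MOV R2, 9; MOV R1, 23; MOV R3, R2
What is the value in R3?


Register state trace:
  MOV R2, 9  → R2 = 9
  MOV R1, 23  → R1 = 23
  MOV R3, R2  → R3 = 9
Final: R3 = 9

9


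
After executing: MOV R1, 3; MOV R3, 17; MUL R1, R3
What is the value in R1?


Register state trace:
  MOV R1, 3  → R1 = 3
  MOV R3, 17  → R3 = 17
  MUL R1, R3  → R1 = 3 * 17 = 51
Final: R1 = 51

51


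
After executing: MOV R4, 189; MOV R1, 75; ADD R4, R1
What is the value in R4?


Register state trace:
  MOV R4, 189  → R4 = 189
  MOV R1, 75  → R1 = 75
  ADD R4, R1  → R4 = 189 + 75 = 264
Final: R4 = 264

264


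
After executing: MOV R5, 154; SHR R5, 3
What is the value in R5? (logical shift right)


Register state trace:
  MOV R5, 154  → R5 = 154
  SHR R5, 3  → R5 = 154 >> 3 = 154 // 2^3 = 19
Final: R5 = 19

19


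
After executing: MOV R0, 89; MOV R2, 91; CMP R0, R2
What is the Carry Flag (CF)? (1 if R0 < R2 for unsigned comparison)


Register state trace:
  MOV R0, 89  → R0 = 89
  MOV R2, 91  → R2 = 91
  CMP R0, R2  → unsigned 89 - 91: borrow occurs
  89 < 91, so CF = 1
CF = 1

1


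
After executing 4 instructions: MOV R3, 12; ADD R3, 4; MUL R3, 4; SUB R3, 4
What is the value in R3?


Register state trace:
  MOV R3, 12  → R3 = 12
  ADD R3, 4  → R3 = 12 + 4 = 16
  MUL R3, 4  → R3 = 16 * 4 = 64
  SUB R3, 4  → R3 = 64 - 4 = 60
Final: R3 = 60

60


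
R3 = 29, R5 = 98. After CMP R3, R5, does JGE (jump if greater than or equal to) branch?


Trace:
  R3 = 29, R5 = 98
  CMP R3, R5  → compares 29 vs 98
  JGE checks: is 29 greater than or equal to 98?
  29 < 98, so condition is false
Branch taken: No

No


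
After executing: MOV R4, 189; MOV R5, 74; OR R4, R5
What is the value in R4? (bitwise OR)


Register state trace:
  MOV R4, 189  → R4 = 189 (0b10111101)
  MOV R5, 74  → R5 = 74 (0b01001010)
  OR R4, R5   → R4 = 189 OR 74 = 255 (0b11111111)
Final: R4 = 255

255


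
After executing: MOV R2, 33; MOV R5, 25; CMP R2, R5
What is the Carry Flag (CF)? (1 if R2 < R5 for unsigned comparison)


Register state trace:
  MOV R2, 33  → R2 = 33
  MOV R5, 25  → R5 = 25
  CMP R2, R5  → unsigned 33 - 25: no borrow
  33 >= 25, so CF = 0
CF = 0

0


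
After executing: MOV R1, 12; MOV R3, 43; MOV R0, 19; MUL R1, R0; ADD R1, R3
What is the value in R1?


Register state trace:
  MOV R1, 12  → R1 = 12
  MOV R3, 43  → R3 = 43
  MOV R0, 19  → R0 = 19
  MUL R1, R0  → R1 = 12 * 19 = 228
  ADD R1, R3  → R1 = 228 + 43 = 271
Final: R1 = 271

271


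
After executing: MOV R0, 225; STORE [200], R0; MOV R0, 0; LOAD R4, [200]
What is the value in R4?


Register and memory trace:
  MOV R0, 225  → R0 = 225
  STORE [200], R0  → mem[200] = 225
  MOV R0, 0  → R0 = 0
  LOAD R4, [200]  → R4 = mem[200] = 225
Final: R4 = 225

225


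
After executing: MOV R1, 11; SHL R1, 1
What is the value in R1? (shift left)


Register state trace:
  MOV R1, 11  → R1 = 11
  SHL R1, 1  → R1 = 11 << 1 = 11 * 2^1 = 22
Final: R1 = 22

22


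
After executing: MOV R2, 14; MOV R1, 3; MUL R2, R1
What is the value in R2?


Register state trace:
  MOV R2, 14  → R2 = 14
  MOV R1, 3  → R1 = 3
  MUL R2, R1  → R2 = 14 * 3 = 42
Final: R2 = 42

42


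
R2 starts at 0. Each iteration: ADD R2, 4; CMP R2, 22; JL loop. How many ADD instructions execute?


Loop trace (R2 starts at 0, target 22, step 4):
  ADD #1: R2 = 0 + 4 = 4  → 4 < 22, loop
  ADD #2: R2 = 4 + 4 = 8  → 8 < 22, loop
  ADD #3: R2 = 8 + 4 = 12  → 12 < 22, loop
  ADD #4: R2 = 12 + 4 = 16  → 16 < 22, loop
  ADD #5: R2 = 16 + 4 = 20  → 20 < 22, loop
  ADD #6: R2 = 20 + 4 = 24  → 24 >= 22, exit
Total ADD instructions: 6

6


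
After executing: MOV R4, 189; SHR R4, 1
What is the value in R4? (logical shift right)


Register state trace:
  MOV R4, 189  → R4 = 189
  SHR R4, 1  → R4 = 189 >> 1 = 189 // 2^1 = 94
Final: R4 = 94

94


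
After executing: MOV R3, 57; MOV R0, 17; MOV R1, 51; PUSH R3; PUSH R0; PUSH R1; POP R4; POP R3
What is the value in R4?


Stack trace (top is rightmost):
  MOV R3, 57  → R3 = 57
  MOV R0, 17  → R0 = 17
  MOV R1, 51  → R1 = 51
  PUSH R3  → stack: [57]
  PUSH R0  → stack: [57, 17]
  PUSH R1  → stack: [57, 17, 51]
  POP R4  → R4 = 51, stack: [57, 17]
  POP R3  → R3 = 17, stack: [57]
Final: R4 = 51

51


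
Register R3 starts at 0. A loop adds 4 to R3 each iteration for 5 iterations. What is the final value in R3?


Starting value: R3 = 0
  Iter 1: R3 = 0 + 4 = 4
  Iter 2: R3 = 4 + 4 = 8
  Iter 3: R3 = 8 + 4 = 12
  Iter 4: R3 = 12 + 4 = 16
  Iter 5: R3 = 16 + 4 = 20
Final: R3 = 20

20


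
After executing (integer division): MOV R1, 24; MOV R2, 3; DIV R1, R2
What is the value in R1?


Register state trace:
  MOV R1, 24  → R1 = 24
  MOV R2, 3  → R2 = 3
  DIV R1, R2  → R1 = 24 // 3 = 8
Final: R1 = 8

8


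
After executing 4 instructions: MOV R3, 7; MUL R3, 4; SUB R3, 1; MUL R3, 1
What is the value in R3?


Register state trace:
  MOV R3, 7  → R3 = 7
  MUL R3, 4  → R3 = 7 * 4 = 28
  SUB R3, 1  → R3 = 28 - 1 = 27
  MUL R3, 1  → R3 = 27 * 1 = 27
Final: R3 = 27

27


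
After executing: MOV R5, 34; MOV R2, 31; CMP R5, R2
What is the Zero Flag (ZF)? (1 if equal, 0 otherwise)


Register state trace:
  MOV R5, 34  → R5 = 34
  MOV R2, 31  → R2 = 31
  CMP R5, R2  → computes 34 - 31 = 3
  Result is nonzero, so values are not equal
ZF = 0

0


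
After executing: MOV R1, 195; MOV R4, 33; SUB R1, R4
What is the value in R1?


Register state trace:
  MOV R1, 195  → R1 = 195
  MOV R4, 33  → R4 = 33
  SUB R1, R4  → R1 = 195 - 33 = 162
Final: R1 = 162

162


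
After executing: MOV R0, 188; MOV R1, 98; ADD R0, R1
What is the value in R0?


Register state trace:
  MOV R0, 188  → R0 = 188
  MOV R1, 98  → R1 = 98
  ADD R0, R1  → R0 = 188 + 98 = 286
Final: R0 = 286

286


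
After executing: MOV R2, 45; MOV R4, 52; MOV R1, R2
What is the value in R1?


Register state trace:
  MOV R2, 45  → R2 = 45
  MOV R4, 52  → R4 = 52
  MOV R1, R2  → R1 = 45
Final: R1 = 45

45


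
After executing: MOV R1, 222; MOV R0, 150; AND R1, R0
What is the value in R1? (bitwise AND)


Register state trace:
  MOV R1, 222  → R1 = 222 (0b11011110)
  MOV R0, 150  → R0 = 150 (0b10010110)
  AND R1, R0  → R1 = 222 AND 150 = 150 (0b10010110)
Final: R1 = 150

150


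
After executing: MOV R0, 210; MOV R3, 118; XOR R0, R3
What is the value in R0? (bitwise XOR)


Register state trace:
  MOV R0, 210  → R0 = 210 (0b11010010)
  MOV R3, 118  → R3 = 118 (0b01110110)
  XOR R0, R3  → R0 = 210 XOR 118 = 164 (0b10100100)
Final: R0 = 164

164


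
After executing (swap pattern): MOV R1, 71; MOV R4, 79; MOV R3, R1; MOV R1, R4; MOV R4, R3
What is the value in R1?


Register state trace (swap pattern):
  MOV R1, 71  → R1 = 71
  MOV R4, 79  → R4 = 79
  MOV R3, R1  → R3 = 71  (save R1)
  MOV R1, R4  → R1 = 79  (R1 gets R4's value)
  MOV R4, R3  → R4 = 71  (R4 gets saved value)
Final: R1 = 79

79


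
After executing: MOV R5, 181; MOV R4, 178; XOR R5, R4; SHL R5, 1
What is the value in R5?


Register state trace:
  MOV R5, 181  → R5 = 181 (0b10110101)
  MOV R4, 178  → R4 = 178 (0b10110010)
  XOR R5, R4  → R5 = 181 XOR 178 = 7 (0b00000111)
  SHL R5, 1  → R5 = 7 << 1 = 14
Final: R5 = 14

14


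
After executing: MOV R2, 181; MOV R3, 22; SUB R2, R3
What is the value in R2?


Register state trace:
  MOV R2, 181  → R2 = 181
  MOV R3, 22  → R3 = 22
  SUB R2, R3  → R2 = 181 - 22 = 159
Final: R2 = 159

159


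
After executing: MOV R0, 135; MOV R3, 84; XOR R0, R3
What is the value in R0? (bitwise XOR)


Register state trace:
  MOV R0, 135  → R0 = 135 (0b10000111)
  MOV R3, 84  → R3 = 84 (0b01010100)
  XOR R0, R3  → R0 = 135 XOR 84 = 211 (0b11010011)
Final: R0 = 211

211


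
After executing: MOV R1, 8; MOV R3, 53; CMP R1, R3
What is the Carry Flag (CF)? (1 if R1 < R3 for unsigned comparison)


Register state trace:
  MOV R1, 8  → R1 = 8
  MOV R3, 53  → R3 = 53
  CMP R1, R3  → unsigned 8 - 53: borrow occurs
  8 < 53, so CF = 1
CF = 1

1


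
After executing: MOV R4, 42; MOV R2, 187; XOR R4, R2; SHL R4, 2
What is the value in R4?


Register state trace:
  MOV R4, 42  → R4 = 42 (0b00101010)
  MOV R2, 187  → R2 = 187 (0b10111011)
  XOR R4, R2  → R4 = 42 XOR 187 = 145 (0b10010001)
  SHL R4, 2  → R4 = 145 << 2 = 580
Final: R4 = 580

580


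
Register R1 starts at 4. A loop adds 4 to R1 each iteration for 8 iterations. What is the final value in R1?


Starting value: R1 = 4
  Iter 1: R1 = 4 + 4 = 8
  Iter 2: R1 = 8 + 4 = 12
  Iter 3: R1 = 12 + 4 = 16
  Iter 4: R1 = 16 + 4 = 20
  Iter 5: R1 = 20 + 4 = 24
  Iter 6: R1 = 24 + 4 = 28
  Iter 7: R1 = 28 + 4 = 32
  Iter 8: R1 = 32 + 4 = 36
Final: R1 = 36

36


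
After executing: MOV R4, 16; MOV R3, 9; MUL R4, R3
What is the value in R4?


Register state trace:
  MOV R4, 16  → R4 = 16
  MOV R3, 9  → R3 = 9
  MUL R4, R3  → R4 = 16 * 9 = 144
Final: R4 = 144

144


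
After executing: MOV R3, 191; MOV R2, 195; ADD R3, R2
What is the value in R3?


Register state trace:
  MOV R3, 191  → R3 = 191
  MOV R2, 195  → R2 = 195
  ADD R3, R2  → R3 = 191 + 195 = 386
Final: R3 = 386

386


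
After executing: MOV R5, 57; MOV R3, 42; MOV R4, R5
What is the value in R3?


Register state trace:
  MOV R5, 57  → R5 = 57
  MOV R3, 42  → R3 = 42
  MOV R4, R5  → R4 = 57
Final: R3 = 42

42


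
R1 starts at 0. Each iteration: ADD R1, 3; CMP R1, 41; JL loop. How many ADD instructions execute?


Loop trace (R1 starts at 0, target 41, step 3):
  ADD #1: R1 = 0 + 3 = 3  → 3 < 41, loop
  ADD #2: R1 = 3 + 3 = 6  → 6 < 41, loop
  ADD #3: R1 = 6 + 3 = 9  → 9 < 41, loop
  ADD #4: R1 = 9 + 3 = 12  → 12 < 41, loop
  ADD #5: R1 = 12 + 3 = 15  → 15 < 41, loop
  ADD #6: R1 = 15 + 3 = 18  → 18 < 41, loop
  ADD #7: R1 = 18 + 3 = 21  → 21 < 41, loop
  ADD #8: R1 = 21 + 3 = 24  → 24 < 41, loop
  ADD #9: R1 = 24 + 3 = 27  → 27 < 41, loop
  ADD #10: R1 = 27 + 3 = 30  → 30 < 41, loop
  ADD #11: R1 = 30 + 3 = 33  → 33 < 41, loop
  ADD #12: R1 = 33 + 3 = 36  → 36 < 41, loop
  ADD #13: R1 = 36 + 3 = 39  → 39 < 41, loop
  ADD #14: R1 = 39 + 3 = 42  → 42 >= 41, exit
Total ADD instructions: 14

14


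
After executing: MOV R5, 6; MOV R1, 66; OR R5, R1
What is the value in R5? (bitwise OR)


Register state trace:
  MOV R5, 6  → R5 = 6 (0b00000110)
  MOV R1, 66  → R1 = 66 (0b01000010)
  OR R5, R1   → R5 = 6 OR 66 = 70 (0b01000110)
Final: R5 = 70

70


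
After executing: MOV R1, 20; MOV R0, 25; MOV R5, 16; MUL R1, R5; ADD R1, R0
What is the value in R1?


Register state trace:
  MOV R1, 20  → R1 = 20
  MOV R0, 25  → R0 = 25
  MOV R5, 16  → R5 = 16
  MUL R1, R5  → R1 = 20 * 16 = 320
  ADD R1, R0  → R1 = 320 + 25 = 345
Final: R1 = 345

345


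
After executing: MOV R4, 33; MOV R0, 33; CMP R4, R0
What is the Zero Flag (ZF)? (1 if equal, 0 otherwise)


Register state trace:
  MOV R4, 33  → R4 = 33
  MOV R0, 33  → R0 = 33
  CMP R4, R0  → computes 33 - 33 = 0
  Result is zero, so values are equal
ZF = 1

1


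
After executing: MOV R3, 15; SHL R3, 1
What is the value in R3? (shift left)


Register state trace:
  MOV R3, 15  → R3 = 15
  SHL R3, 1  → R3 = 15 << 1 = 15 * 2^1 = 30
Final: R3 = 30

30


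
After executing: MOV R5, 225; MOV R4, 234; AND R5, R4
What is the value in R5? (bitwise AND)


Register state trace:
  MOV R5, 225  → R5 = 225 (0b11100001)
  MOV R4, 234  → R4 = 234 (0b11101010)
  AND R5, R4  → R5 = 225 AND 234 = 224 (0b11100000)
Final: R5 = 224

224


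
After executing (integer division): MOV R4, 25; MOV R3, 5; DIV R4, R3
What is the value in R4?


Register state trace:
  MOV R4, 25  → R4 = 25
  MOV R3, 5  → R3 = 5
  DIV R4, R3  → R4 = 25 // 5 = 5
Final: R4 = 5

5


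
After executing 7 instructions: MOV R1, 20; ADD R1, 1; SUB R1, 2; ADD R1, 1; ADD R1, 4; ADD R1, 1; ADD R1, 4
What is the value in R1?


Register state trace:
  MOV R1, 20  → R1 = 20
  ADD R1, 1  → R1 = 20 + 1 = 21
  SUB R1, 2  → R1 = 21 - 2 = 19
  ADD R1, 1  → R1 = 19 + 1 = 20
  ADD R1, 4  → R1 = 20 + 4 = 24
  ADD R1, 1  → R1 = 24 + 1 = 25
  ADD R1, 4  → R1 = 25 + 4 = 29
Final: R1 = 29

29
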